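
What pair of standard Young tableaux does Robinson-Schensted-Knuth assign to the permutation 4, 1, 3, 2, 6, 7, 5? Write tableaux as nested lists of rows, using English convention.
Insert each entry of the permutation into P by Schensted row insertion, recording in Q the position of each new cell.

Insert 4: appended to row 1. P = [[4]].
Insert 1: 1 bumps 4 from row 1; 4 starts row 2. P = [[1], [4]].
Insert 3: appended to row 1. P = [[1, 3], [4]].
Insert 2: 2 bumps 3 from row 1; 3 bumps 4 from row 2; 4 starts row 3. P = [[1, 2], [3], [4]].
Insert 6: appended to row 1. P = [[1, 2, 6], [3], [4]].
Insert 7: appended to row 1. P = [[1, 2, 6, 7], [3], [4]].
Insert 5: 5 bumps 6 from row 1; 6 appends to row 2. P = [[1, 2, 5, 7], [3, 6], [4]].

So P = [[1, 2, 5, 7], [3, 6], [4]], Q = [[1, 3, 5, 6], [2, 7], [4]].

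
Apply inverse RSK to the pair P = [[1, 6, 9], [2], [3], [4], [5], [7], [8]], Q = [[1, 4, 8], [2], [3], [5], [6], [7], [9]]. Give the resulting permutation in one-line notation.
Reverse the RSK construction: for i from n down to 1, find the cell of Q containing i, remove the entry at that cell from P, and reverse-bump it up through P; the value ejected from row 1 is w(i).

Step i=9: Q has 9 at row 7, column 1; remove 8 from row 7 of P and reverse-bump: 8 enters row 6 and ejects 7; 7 enters row 5 and ejects 5; 5 enters row 4 and ejects 4; 4 enters row 3 and ejects 3; 3 enters row 2 and ejects 2; 2 enters row 1 and ejects 1. So w(9) = 1. P is now [[2, 6, 9], [3], [4], [5], [7], [8]].
Step i=8: Q has 8 at row 1, column 3; remove that cell from P, ejecting 9. So w(8) = 9. P is now [[2, 6], [3], [4], [5], [7], [8]].
Step i=7: Q has 7 at row 6, column 1; remove 8 from row 6 of P and reverse-bump: 8 enters row 5 and ejects 7; 7 enters row 4 and ejects 5; 5 enters row 3 and ejects 4; 4 enters row 2 and ejects 3; 3 enters row 1 and ejects 2. So w(7) = 2. P is now [[3, 6], [4], [5], [7], [8]].
Step i=6: Q has 6 at row 5, column 1; remove 8 from row 5 of P and reverse-bump: 8 enters row 4 and ejects 7; 7 enters row 3 and ejects 5; 5 enters row 2 and ejects 4; 4 enters row 1 and ejects 3. So w(6) = 3. P is now [[4, 6], [5], [7], [8]].
Step i=5: Q has 5 at row 4, column 1; remove 8 from row 4 of P and reverse-bump: 8 enters row 3 and ejects 7; 7 enters row 2 and ejects 5; 5 enters row 1 and ejects 4. So w(5) = 4. P is now [[5, 6], [7], [8]].
Step i=4: Q has 4 at row 1, column 2; remove that cell from P, ejecting 6. So w(4) = 6. P is now [[5], [7], [8]].
Step i=3: Q has 3 at row 3, column 1; remove 8 from row 3 of P and reverse-bump: 8 enters row 2 and ejects 7; 7 enters row 1 and ejects 5. So w(3) = 5. P is now [[7], [8]].
Step i=2: Q has 2 at row 2, column 1; remove 8 from row 2 of P and reverse-bump: 8 enters row 1 and ejects 7. So w(2) = 7. P is now [[8]].
Step i=1: Q has 1 at row 1, column 1; remove that cell from P, ejecting 8. So w(1) = 8. P is now [].

So w = 8 7 5 6 4 3 2 9 1.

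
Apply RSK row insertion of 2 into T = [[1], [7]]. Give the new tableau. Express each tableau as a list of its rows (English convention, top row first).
[[1, 2], [7]]

2 is larger than every entry of row 1, so it is appended to row 1. The new tableau is [[1, 2], [7]].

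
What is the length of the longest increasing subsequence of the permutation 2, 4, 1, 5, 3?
3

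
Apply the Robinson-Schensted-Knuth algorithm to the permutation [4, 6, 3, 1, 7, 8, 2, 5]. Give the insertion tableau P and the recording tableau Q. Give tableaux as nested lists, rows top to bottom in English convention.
P = [[1, 2, 5, 8], [3, 6, 7], [4]], Q = [[1, 2, 5, 6], [3, 7, 8], [4]]

Insert each entry of the permutation into P by Schensted row insertion, recording in Q the position of each new cell.

Insert 4: appended to row 1. P = [[4]].
Insert 6: appended to row 1. P = [[4, 6]].
Insert 3: 3 bumps 4 from row 1; 4 starts row 2. P = [[3, 6], [4]].
Insert 1: 1 bumps 3 from row 1; 3 bumps 4 from row 2; 4 starts row 3. P = [[1, 6], [3], [4]].
Insert 7: appended to row 1. P = [[1, 6, 7], [3], [4]].
Insert 8: appended to row 1. P = [[1, 6, 7, 8], [3], [4]].
Insert 2: 2 bumps 6 from row 1; 6 appends to row 2. P = [[1, 2, 7, 8], [3, 6], [4]].
Insert 5: 5 bumps 7 from row 1; 7 appends to row 2. P = [[1, 2, 5, 8], [3, 6, 7], [4]].

So P = [[1, 2, 5, 8], [3, 6, 7], [4]], Q = [[1, 2, 5, 6], [3, 7, 8], [4]].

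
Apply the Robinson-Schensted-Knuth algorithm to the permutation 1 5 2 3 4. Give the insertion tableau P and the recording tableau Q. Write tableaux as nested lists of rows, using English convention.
P = [[1, 2, 3, 4], [5]], Q = [[1, 2, 4, 5], [3]]

Insert each entry of the permutation into P by Schensted row insertion, recording in Q the position of each new cell.

After inserting 1: P = [[1]].
After inserting 5: P = [[1, 5]].
After inserting 2: P = [[1, 2], [5]].
After inserting 3: P = [[1, 2, 3], [5]].
After inserting 4: P = [[1, 2, 3, 4], [5]].

So P = [[1, 2, 3, 4], [5]], Q = [[1, 2, 4, 5], [3]].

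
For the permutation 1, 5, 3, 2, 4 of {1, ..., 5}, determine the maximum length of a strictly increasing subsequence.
3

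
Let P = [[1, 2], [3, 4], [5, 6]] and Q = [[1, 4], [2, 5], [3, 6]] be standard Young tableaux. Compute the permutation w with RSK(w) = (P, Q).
5 3 1 6 4 2

Reverse the RSK construction: for i from n down to 1, find the cell of Q containing i, remove the entry at that cell from P, and reverse-bump it up through P; the value ejected from row 1 is w(i).

Step i=6: Q has 6 at row 3, column 2; remove 6 from row 3 of P and reverse-bump: 6 enters row 2 and ejects 4; 4 enters row 1 and ejects 2. So w(6) = 2. P is now [[1, 4], [3, 6], [5]].
Step i=5: Q has 5 at row 2, column 2; remove 6 from row 2 of P and reverse-bump: 6 enters row 1 and ejects 4. So w(5) = 4. P is now [[1, 6], [3], [5]].
Step i=4: Q has 4 at row 1, column 2; remove that cell from P, ejecting 6. So w(4) = 6. P is now [[1], [3], [5]].
Step i=3: Q has 3 at row 3, column 1; remove 5 from row 3 of P and reverse-bump: 5 enters row 2 and ejects 3; 3 enters row 1 and ejects 1. So w(3) = 1. P is now [[3], [5]].
Step i=2: Q has 2 at row 2, column 1; remove 5 from row 2 of P and reverse-bump: 5 enters row 1 and ejects 3. So w(2) = 3. P is now [[5]].
Step i=1: Q has 1 at row 1, column 1; remove that cell from P, ejecting 5. So w(1) = 5. P is now [].

So w = 5 3 1 6 4 2.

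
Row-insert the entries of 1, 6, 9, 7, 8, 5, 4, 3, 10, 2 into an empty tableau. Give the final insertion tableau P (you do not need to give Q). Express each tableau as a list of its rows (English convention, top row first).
P = [[1, 2, 7, 8, 10], [3], [4], [5], [6], [9]]

Insert 1: appended to row 1. P = [[1]].
Insert 6: appended to row 1. P = [[1, 6]].
Insert 9: appended to row 1. P = [[1, 6, 9]].
Insert 7: 7 bumps 9 from row 1; 9 starts row 2. P = [[1, 6, 7], [9]].
Insert 8: appended to row 1. P = [[1, 6, 7, 8], [9]].
Insert 5: 5 bumps 6 from row 1; 6 bumps 9 from row 2; 9 starts row 3. P = [[1, 5, 7, 8], [6], [9]].
Insert 4: 4 bumps 5 from row 1; 5 bumps 6 from row 2; 6 bumps 9 from row 3; 9 starts row 4. P = [[1, 4, 7, 8], [5], [6], [9]].
Insert 3: 3 bumps 4 from row 1; 4 bumps 5 from row 2; 5 bumps 6 from row 3; 6 bumps 9 from row 4; 9 starts row 5. P = [[1, 3, 7, 8], [4], [5], [6], [9]].
Insert 10: appended to row 1. P = [[1, 3, 7, 8, 10], [4], [5], [6], [9]].
Insert 2: 2 bumps 3 from row 1; 3 bumps 4 from row 2; 4 bumps 5 from row 3; 5 bumps 6 from row 4; 6 bumps 9 from row 5; 9 starts row 6. P = [[1, 2, 7, 8, 10], [3], [4], [5], [6], [9]].

So P = [[1, 2, 7, 8, 10], [3], [4], [5], [6], [9]].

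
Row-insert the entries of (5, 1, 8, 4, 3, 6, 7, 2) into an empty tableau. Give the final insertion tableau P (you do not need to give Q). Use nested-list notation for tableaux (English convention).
P = [[1, 2, 6, 7], [3, 8], [4], [5]]

Insert 5: appended to row 1. P = [[5]].
Insert 1: 1 bumps 5 from row 1; 5 starts row 2. P = [[1], [5]].
Insert 8: appended to row 1. P = [[1, 8], [5]].
Insert 4: 4 bumps 8 from row 1; 8 appends to row 2. P = [[1, 4], [5, 8]].
Insert 3: 3 bumps 4 from row 1; 4 bumps 5 from row 2; 5 starts row 3. P = [[1, 3], [4, 8], [5]].
Insert 6: appended to row 1. P = [[1, 3, 6], [4, 8], [5]].
Insert 7: appended to row 1. P = [[1, 3, 6, 7], [4, 8], [5]].
Insert 2: 2 bumps 3 from row 1; 3 bumps 4 from row 2; 4 bumps 5 from row 3; 5 starts row 4. P = [[1, 2, 6, 7], [3, 8], [4], [5]].

So P = [[1, 2, 6, 7], [3, 8], [4], [5]].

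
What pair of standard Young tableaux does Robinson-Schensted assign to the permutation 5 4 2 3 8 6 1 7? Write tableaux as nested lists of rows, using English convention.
Insert each entry of the permutation into P by Schensted row insertion, recording in Q the position of each new cell.

Insert 5: appended to row 1. P = [[5]].
Insert 4: 4 bumps 5 from row 1; 5 starts row 2. P = [[4], [5]].
Insert 2: 2 bumps 4 from row 1; 4 bumps 5 from row 2; 5 starts row 3. P = [[2], [4], [5]].
Insert 3: appended to row 1. P = [[2, 3], [4], [5]].
Insert 8: appended to row 1. P = [[2, 3, 8], [4], [5]].
Insert 6: 6 bumps 8 from row 1; 8 appends to row 2. P = [[2, 3, 6], [4, 8], [5]].
Insert 1: 1 bumps 2 from row 1; 2 bumps 4 from row 2; 4 bumps 5 from row 3; 5 starts row 4. P = [[1, 3, 6], [2, 8], [4], [5]].
Insert 7: appended to row 1. P = [[1, 3, 6, 7], [2, 8], [4], [5]].

So P = [[1, 3, 6, 7], [2, 8], [4], [5]], Q = [[1, 4, 5, 8], [2, 6], [3], [7]].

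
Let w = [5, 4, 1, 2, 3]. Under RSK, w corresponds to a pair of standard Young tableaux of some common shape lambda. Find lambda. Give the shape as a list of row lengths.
[3, 1, 1]

Row-insert each entry into an empty tableau.

After inserting 5: P = [[5]].
After inserting 4: P = [[4], [5]].
After inserting 1: P = [[1], [4], [5]].
After inserting 2: P = [[1, 2], [4], [5]].
After inserting 3: P = [[1, 2, 3], [4], [5]].

The final insertion tableau P = [[1, 2, 3], [4], [5]] has shape [3, 1, 1].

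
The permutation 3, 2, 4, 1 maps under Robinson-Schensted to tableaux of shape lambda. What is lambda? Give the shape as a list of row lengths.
[2, 1, 1]

Row-insert each entry into an empty tableau.

After inserting 3: P = [[3]].
After inserting 2: P = [[2], [3]].
After inserting 4: P = [[2, 4], [3]].
After inserting 1: P = [[1, 4], [2], [3]].

The final insertion tableau P = [[1, 4], [2], [3]] has shape [2, 1, 1].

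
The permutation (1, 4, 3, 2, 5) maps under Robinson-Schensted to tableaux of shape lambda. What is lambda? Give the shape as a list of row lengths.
Row-insert each entry into an empty tableau.

After inserting 1: P = [[1]].
After inserting 4: P = [[1, 4]].
After inserting 3: P = [[1, 3], [4]].
After inserting 2: P = [[1, 2], [3], [4]].
After inserting 5: P = [[1, 2, 5], [3], [4]].

The final insertion tableau P = [[1, 2, 5], [3], [4]] has shape [3, 1, 1].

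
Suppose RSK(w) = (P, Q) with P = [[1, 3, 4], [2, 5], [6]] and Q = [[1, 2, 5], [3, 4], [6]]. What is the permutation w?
Reverse the RSK construction: for i from n down to 1, find the cell of Q containing i, remove the entry at that cell from P, and reverse-bump it up through P; the value ejected from row 1 is w(i).

Step i=6: Q has 6 at row 3, column 1; remove 6 from row 3 of P and reverse-bump: 6 enters row 2 and ejects 5; 5 enters row 1 and ejects 4. So w(6) = 4. P is now [[1, 3, 5], [2, 6]].
Step i=5: Q has 5 at row 1, column 3; remove that cell from P, ejecting 5. So w(5) = 5. P is now [[1, 3], [2, 6]].
Step i=4: Q has 4 at row 2, column 2; remove 6 from row 2 of P and reverse-bump: 6 enters row 1 and ejects 3. So w(4) = 3. P is now [[1, 6], [2]].
Step i=3: Q has 3 at row 2, column 1; remove 2 from row 2 of P and reverse-bump: 2 enters row 1 and ejects 1. So w(3) = 1. P is now [[2, 6]].
Step i=2: Q has 2 at row 1, column 2; remove that cell from P, ejecting 6. So w(2) = 6. P is now [[2]].
Step i=1: Q has 1 at row 1, column 1; remove that cell from P, ejecting 2. So w(1) = 2. P is now [].

So w = 2 6 1 3 5 4.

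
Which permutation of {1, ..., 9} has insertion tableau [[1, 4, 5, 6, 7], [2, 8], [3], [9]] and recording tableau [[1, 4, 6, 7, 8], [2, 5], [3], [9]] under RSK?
9 3 2 8 4 5 6 7 1

Reverse the RSK construction: for i from n down to 1, find the cell of Q containing i, remove the entry at that cell from P, and reverse-bump it up through P; the value ejected from row 1 is w(i).

Step i=9: Q has 9 at row 4, column 1; remove 9 from row 4 of P and reverse-bump: 9 enters row 3 and ejects 3; 3 enters row 2 and ejects 2; 2 enters row 1 and ejects 1. So w(9) = 1. P is now [[2, 4, 5, 6, 7], [3, 8], [9]].
Step i=8: Q has 8 at row 1, column 5; remove that cell from P, ejecting 7. So w(8) = 7. P is now [[2, 4, 5, 6], [3, 8], [9]].
Step i=7: Q has 7 at row 1, column 4; remove that cell from P, ejecting 6. So w(7) = 6. P is now [[2, 4, 5], [3, 8], [9]].
Step i=6: Q has 6 at row 1, column 3; remove that cell from P, ejecting 5. So w(6) = 5. P is now [[2, 4], [3, 8], [9]].
Step i=5: Q has 5 at row 2, column 2; remove 8 from row 2 of P and reverse-bump: 8 enters row 1 and ejects 4. So w(5) = 4. P is now [[2, 8], [3], [9]].
Step i=4: Q has 4 at row 1, column 2; remove that cell from P, ejecting 8. So w(4) = 8. P is now [[2], [3], [9]].
Step i=3: Q has 3 at row 3, column 1; remove 9 from row 3 of P and reverse-bump: 9 enters row 2 and ejects 3; 3 enters row 1 and ejects 2. So w(3) = 2. P is now [[3], [9]].
Step i=2: Q has 2 at row 2, column 1; remove 9 from row 2 of P and reverse-bump: 9 enters row 1 and ejects 3. So w(2) = 3. P is now [[9]].
Step i=1: Q has 1 at row 1, column 1; remove that cell from P, ejecting 9. So w(1) = 9. P is now [].

So w = 9 3 2 8 4 5 6 7 1.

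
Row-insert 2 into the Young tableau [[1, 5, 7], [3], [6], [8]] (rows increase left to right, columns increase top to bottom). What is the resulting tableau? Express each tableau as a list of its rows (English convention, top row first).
In row 1, 2 replaces 5 (the leftmost entry greater than 2); 5 is bumped to row 2. 5 is appended to row 2. The new tableau is [[1, 2, 7], [3, 5], [6], [8]].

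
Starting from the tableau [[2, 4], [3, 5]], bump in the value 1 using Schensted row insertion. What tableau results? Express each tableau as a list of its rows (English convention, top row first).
[[1, 4], [2, 5], [3]]

In row 1, 1 replaces 2 (the leftmost entry greater than 1); 2 is bumped to row 2. In row 2, 2 replaces 3 (the leftmost entry greater than 2); 3 is bumped to row 3. 3 starts a new row 3. The new tableau is [[1, 4], [2, 5], [3]].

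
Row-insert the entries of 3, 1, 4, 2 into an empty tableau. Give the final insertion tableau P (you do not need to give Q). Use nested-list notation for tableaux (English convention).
P = [[1, 2], [3, 4]]

Insert 3: appended to row 1. P = [[3]].
Insert 1: 1 bumps 3 from row 1; 3 starts row 2. P = [[1], [3]].
Insert 4: appended to row 1. P = [[1, 4], [3]].
Insert 2: 2 bumps 4 from row 1; 4 appends to row 2. P = [[1, 2], [3, 4]].

So P = [[1, 2], [3, 4]].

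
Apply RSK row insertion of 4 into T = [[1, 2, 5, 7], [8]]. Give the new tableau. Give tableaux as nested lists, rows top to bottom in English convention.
In row 1, 4 replaces 5 (the leftmost entry greater than 4); 5 is bumped to row 2. In row 2, 5 replaces 8 (the leftmost entry greater than 5); 8 is bumped to row 3. 8 starts a new row 3. The new tableau is [[1, 2, 4, 7], [5], [8]].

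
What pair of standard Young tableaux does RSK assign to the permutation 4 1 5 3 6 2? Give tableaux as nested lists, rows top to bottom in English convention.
Insert each entry of the permutation into P by Schensted row insertion, recording in Q the position of each new cell.

After inserting 4: P = [[4]].
After inserting 1: P = [[1], [4]].
After inserting 5: P = [[1, 5], [4]].
After inserting 3: P = [[1, 3], [4, 5]].
After inserting 6: P = [[1, 3, 6], [4, 5]].
After inserting 2: P = [[1, 2, 6], [3, 5], [4]].

So P = [[1, 2, 6], [3, 5], [4]], Q = [[1, 3, 5], [2, 4], [6]].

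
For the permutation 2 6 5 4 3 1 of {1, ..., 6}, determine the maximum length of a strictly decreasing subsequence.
5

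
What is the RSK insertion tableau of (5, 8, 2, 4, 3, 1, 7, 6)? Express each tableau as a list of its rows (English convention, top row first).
P = [[1, 3, 6], [2, 7], [4, 8], [5]]

Insert 5: appended to row 1. P = [[5]].
Insert 8: appended to row 1. P = [[5, 8]].
Insert 2: 2 bumps 5 from row 1; 5 starts row 2. P = [[2, 8], [5]].
Insert 4: 4 bumps 8 from row 1; 8 appends to row 2. P = [[2, 4], [5, 8]].
Insert 3: 3 bumps 4 from row 1; 4 bumps 5 from row 2; 5 starts row 3. P = [[2, 3], [4, 8], [5]].
Insert 1: 1 bumps 2 from row 1; 2 bumps 4 from row 2; 4 bumps 5 from row 3; 5 starts row 4. P = [[1, 3], [2, 8], [4], [5]].
Insert 7: appended to row 1. P = [[1, 3, 7], [2, 8], [4], [5]].
Insert 6: 6 bumps 7 from row 1; 7 bumps 8 from row 2; 8 appends to row 3. P = [[1, 3, 6], [2, 7], [4, 8], [5]].

So P = [[1, 3, 6], [2, 7], [4, 8], [5]].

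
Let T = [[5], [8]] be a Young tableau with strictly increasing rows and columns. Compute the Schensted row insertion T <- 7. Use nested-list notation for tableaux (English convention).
7 is larger than every entry of row 1, so it is appended to row 1. The new tableau is [[5, 7], [8]].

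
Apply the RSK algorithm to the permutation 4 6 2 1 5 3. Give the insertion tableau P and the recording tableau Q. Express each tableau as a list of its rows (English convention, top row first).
P = [[1, 3], [2, 5], [4, 6]], Q = [[1, 2], [3, 5], [4, 6]]

Insert each entry of the permutation into P by Schensted row insertion, recording in Q the position of each new cell.

Insert 4: appended to row 1. P = [[4]], Q = [[1]].
Insert 6: appended to row 1. P = [[4, 6]], Q = [[1, 2]].
Insert 2: 2 bumps 4 from row 1; 4 starts row 2. P = [[2, 6], [4]], Q = [[1, 2], [3]].
Insert 1: 1 bumps 2 from row 1; 2 bumps 4 from row 2; 4 starts row 3. P = [[1, 6], [2], [4]], Q = [[1, 2], [3], [4]].
Insert 5: 5 bumps 6 from row 1; 6 appends to row 2. P = [[1, 5], [2, 6], [4]], Q = [[1, 2], [3, 5], [4]].
Insert 3: 3 bumps 5 from row 1; 5 bumps 6 from row 2; 6 appends to row 3. P = [[1, 3], [2, 5], [4, 6]], Q = [[1, 2], [3, 5], [4, 6]].

So P = [[1, 3], [2, 5], [4, 6]], Q = [[1, 2], [3, 5], [4, 6]].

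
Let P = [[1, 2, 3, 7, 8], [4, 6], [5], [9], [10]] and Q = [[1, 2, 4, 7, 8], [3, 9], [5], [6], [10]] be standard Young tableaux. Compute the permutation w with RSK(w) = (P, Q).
Reverse the RSK construction: for i from n down to 1, find the cell of Q containing i, remove the entry at that cell from P, and reverse-bump it up through P; the value ejected from row 1 is w(i).

Step i=10: Q has 10 at row 5, column 1; remove 10 from row 5 of P and reverse-bump: 10 enters row 4 and ejects 9; 9 enters row 3 and ejects 5; 5 enters row 2 and ejects 4; 4 enters row 1 and ejects 3. So w(10) = 3. P is now [[1, 2, 4, 7, 8], [5, 6], [9], [10]].
Step i=9: Q has 9 at row 2, column 2; remove 6 from row 2 of P and reverse-bump: 6 enters row 1 and ejects 4. So w(9) = 4. P is now [[1, 2, 6, 7, 8], [5], [9], [10]].
Step i=8: Q has 8 at row 1, column 5; remove that cell from P, ejecting 8. So w(8) = 8. P is now [[1, 2, 6, 7], [5], [9], [10]].
Step i=7: Q has 7 at row 1, column 4; remove that cell from P, ejecting 7. So w(7) = 7. P is now [[1, 2, 6], [5], [9], [10]].
Step i=6: Q has 6 at row 4, column 1; remove 10 from row 4 of P and reverse-bump: 10 enters row 3 and ejects 9; 9 enters row 2 and ejects 5; 5 enters row 1 and ejects 2. So w(6) = 2. P is now [[1, 5, 6], [9], [10]].
Step i=5: Q has 5 at row 3, column 1; remove 10 from row 3 of P and reverse-bump: 10 enters row 2 and ejects 9; 9 enters row 1 and ejects 6. So w(5) = 6. P is now [[1, 5, 9], [10]].
Step i=4: Q has 4 at row 1, column 3; remove that cell from P, ejecting 9. So w(4) = 9. P is now [[1, 5], [10]].
Step i=3: Q has 3 at row 2, column 1; remove 10 from row 2 of P and reverse-bump: 10 enters row 1 and ejects 5. So w(3) = 5. P is now [[1, 10]].
Step i=2: Q has 2 at row 1, column 2; remove that cell from P, ejecting 10. So w(2) = 10. P is now [[1]].
Step i=1: Q has 1 at row 1, column 1; remove that cell from P, ejecting 1. So w(1) = 1. P is now [].

So w = 1 10 5 9 6 2 7 8 4 3.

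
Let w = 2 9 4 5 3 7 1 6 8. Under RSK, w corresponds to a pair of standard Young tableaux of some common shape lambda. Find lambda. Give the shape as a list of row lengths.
[5, 2, 1, 1]

Row-insert each entry into an empty tableau.

After inserting 2: P = [[2]].
After inserting 9: P = [[2, 9]].
After inserting 4: P = [[2, 4], [9]].
After inserting 5: P = [[2, 4, 5], [9]].
After inserting 3: P = [[2, 3, 5], [4], [9]].
After inserting 7: P = [[2, 3, 5, 7], [4], [9]].
After inserting 1: P = [[1, 3, 5, 7], [2], [4], [9]].
After inserting 6: P = [[1, 3, 5, 6], [2, 7], [4], [9]].
After inserting 8: P = [[1, 3, 5, 6, 8], [2, 7], [4], [9]].

The final insertion tableau P = [[1, 3, 5, 6, 8], [2, 7], [4], [9]] has shape [5, 2, 1, 1].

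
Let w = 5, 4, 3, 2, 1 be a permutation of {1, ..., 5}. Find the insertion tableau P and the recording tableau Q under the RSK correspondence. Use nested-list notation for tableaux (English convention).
Insert each entry of the permutation into P by Schensted row insertion, recording in Q the position of each new cell.

After inserting 5: P = [[5]].
After inserting 4: P = [[4], [5]].
After inserting 3: P = [[3], [4], [5]].
After inserting 2: P = [[2], [3], [4], [5]].
After inserting 1: P = [[1], [2], [3], [4], [5]].

So P = [[1], [2], [3], [4], [5]], Q = [[1], [2], [3], [4], [5]].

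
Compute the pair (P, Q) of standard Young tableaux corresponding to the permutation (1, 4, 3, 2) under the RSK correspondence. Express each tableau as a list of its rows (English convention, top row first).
P = [[1, 2], [3], [4]], Q = [[1, 2], [3], [4]]

Insert each entry of the permutation into P by Schensted row insertion, recording in Q the position of each new cell.

Insert 1: appended to row 1. P = [[1]].
Insert 4: appended to row 1. P = [[1, 4]].
Insert 3: 3 bumps 4 from row 1; 4 starts row 2. P = [[1, 3], [4]].
Insert 2: 2 bumps 3 from row 1; 3 bumps 4 from row 2; 4 starts row 3. P = [[1, 2], [3], [4]].

So P = [[1, 2], [3], [4]], Q = [[1, 2], [3], [4]].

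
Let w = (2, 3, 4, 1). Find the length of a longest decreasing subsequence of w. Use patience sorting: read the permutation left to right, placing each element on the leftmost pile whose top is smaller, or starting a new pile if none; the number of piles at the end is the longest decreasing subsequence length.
2: new pile. tops = [2]
3: onto pile 1 (replacing 2). tops = [3]
4: onto pile 1 (replacing 3). tops = [4]
1: new pile. tops = [4, 1]

2 piles, so the longest decreasing subsequence has length 2.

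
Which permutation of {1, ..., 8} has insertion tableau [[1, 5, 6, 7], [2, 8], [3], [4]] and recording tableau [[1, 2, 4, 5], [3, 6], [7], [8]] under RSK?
4 5 3 6 8 7 2 1

Reverse RSK: for i = n, n-1, ..., 1, locate i in Q, remove the corresponding corner cell from P, and reverse-bump its entry up through P; the value ejected from row 1 is w(i).

So w = 4 5 3 6 8 7 2 1.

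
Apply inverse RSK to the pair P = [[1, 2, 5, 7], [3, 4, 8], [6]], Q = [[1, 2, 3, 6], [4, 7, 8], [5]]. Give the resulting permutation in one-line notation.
Reverse the RSK construction: for i from n down to 1, find the cell of Q containing i, remove the entry at that cell from P, and reverse-bump it up through P; the value ejected from row 1 is w(i).

Step i=8: Q has 8 at row 2, column 3; remove 8 from row 2 of P and reverse-bump: 8 enters row 1 and ejects 7. So w(8) = 7. P is now [[1, 2, 5, 8], [3, 4], [6]].
Step i=7: Q has 7 at row 2, column 2; remove 4 from row 2 of P and reverse-bump: 4 enters row 1 and ejects 2. So w(7) = 2. P is now [[1, 4, 5, 8], [3], [6]].
Step i=6: Q has 6 at row 1, column 4; remove that cell from P, ejecting 8. So w(6) = 8. P is now [[1, 4, 5], [3], [6]].
Step i=5: Q has 5 at row 3, column 1; remove 6 from row 3 of P and reverse-bump: 6 enters row 2 and ejects 3; 3 enters row 1 and ejects 1. So w(5) = 1. P is now [[3, 4, 5], [6]].
Step i=4: Q has 4 at row 2, column 1; remove 6 from row 2 of P and reverse-bump: 6 enters row 1 and ejects 5. So w(4) = 5. P is now [[3, 4, 6]].
Step i=3: Q has 3 at row 1, column 3; remove that cell from P, ejecting 6. So w(3) = 6. P is now [[3, 4]].
Step i=2: Q has 2 at row 1, column 2; remove that cell from P, ejecting 4. So w(2) = 4. P is now [[3]].
Step i=1: Q has 1 at row 1, column 1; remove that cell from P, ejecting 3. So w(1) = 3. P is now [].

So w = 3 4 6 5 1 8 2 7.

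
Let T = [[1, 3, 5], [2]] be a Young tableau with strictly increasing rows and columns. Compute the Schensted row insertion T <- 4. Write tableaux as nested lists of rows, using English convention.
In row 1, 4 replaces 5 (the leftmost entry greater than 4); 5 is bumped to row 2. 5 is appended to row 2. The new tableau is [[1, 3, 4], [2, 5]].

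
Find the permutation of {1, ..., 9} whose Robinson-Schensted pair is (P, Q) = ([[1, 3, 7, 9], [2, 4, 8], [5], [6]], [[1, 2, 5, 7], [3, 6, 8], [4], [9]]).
2 6 5 1 8 4 9 7 3

Reverse the RSK construction: for i from n down to 1, find the cell of Q containing i, remove the entry at that cell from P, and reverse-bump it up through P; the value ejected from row 1 is w(i).

Step i=9: Q has 9 at row 4, column 1; remove 6 from row 4 of P and reverse-bump: 6 enters row 3 and ejects 5; 5 enters row 2 and ejects 4; 4 enters row 1 and ejects 3. So w(9) = 3. P is now [[1, 4, 7, 9], [2, 5, 8], [6]].
Step i=8: Q has 8 at row 2, column 3; remove 8 from row 2 of P and reverse-bump: 8 enters row 1 and ejects 7. So w(8) = 7. P is now [[1, 4, 8, 9], [2, 5], [6]].
Step i=7: Q has 7 at row 1, column 4; remove that cell from P, ejecting 9. So w(7) = 9. P is now [[1, 4, 8], [2, 5], [6]].
Step i=6: Q has 6 at row 2, column 2; remove 5 from row 2 of P and reverse-bump: 5 enters row 1 and ejects 4. So w(6) = 4. P is now [[1, 5, 8], [2], [6]].
Step i=5: Q has 5 at row 1, column 3; remove that cell from P, ejecting 8. So w(5) = 8. P is now [[1, 5], [2], [6]].
Step i=4: Q has 4 at row 3, column 1; remove 6 from row 3 of P and reverse-bump: 6 enters row 2 and ejects 2; 2 enters row 1 and ejects 1. So w(4) = 1. P is now [[2, 5], [6]].
Step i=3: Q has 3 at row 2, column 1; remove 6 from row 2 of P and reverse-bump: 6 enters row 1 and ejects 5. So w(3) = 5. P is now [[2, 6]].
Step i=2: Q has 2 at row 1, column 2; remove that cell from P, ejecting 6. So w(2) = 6. P is now [[2]].
Step i=1: Q has 1 at row 1, column 1; remove that cell from P, ejecting 2. So w(1) = 2. P is now [].

So w = 2 6 5 1 8 4 9 7 3.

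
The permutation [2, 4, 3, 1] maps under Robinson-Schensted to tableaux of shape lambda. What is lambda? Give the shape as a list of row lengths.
Row-insert each entry into an empty tableau.

After inserting 2: P = [[2]].
After inserting 4: P = [[2, 4]].
After inserting 3: P = [[2, 3], [4]].
After inserting 1: P = [[1, 3], [2], [4]].

The final insertion tableau P = [[1, 3], [2], [4]] has shape [2, 1, 1].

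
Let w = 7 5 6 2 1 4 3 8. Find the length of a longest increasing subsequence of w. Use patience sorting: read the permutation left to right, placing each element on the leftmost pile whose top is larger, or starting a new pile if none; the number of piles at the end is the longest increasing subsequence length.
3

7: new pile. tops = [7]
5: onto pile 1 (replacing 7). tops = [5]
6: new pile. tops = [5, 6]
2: onto pile 1 (replacing 5). tops = [2, 6]
1: onto pile 1 (replacing 2). tops = [1, 6]
4: onto pile 2 (replacing 6). tops = [1, 4]
3: onto pile 2 (replacing 4). tops = [1, 3]
8: new pile. tops = [1, 3, 8]

3 piles, so the longest increasing subsequence has length 3.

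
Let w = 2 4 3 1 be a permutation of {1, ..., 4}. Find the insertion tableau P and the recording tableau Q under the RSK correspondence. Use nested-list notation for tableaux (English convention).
P = [[1, 3], [2], [4]], Q = [[1, 2], [3], [4]]

Insert each entry of the permutation into P by Schensted row insertion, recording in Q the position of each new cell.

Insert 2: appended to row 1. P = [[2]], Q = [[1]].
Insert 4: appended to row 1. P = [[2, 4]], Q = [[1, 2]].
Insert 3: 3 bumps 4 from row 1; 4 starts row 2. P = [[2, 3], [4]], Q = [[1, 2], [3]].
Insert 1: 1 bumps 2 from row 1; 2 bumps 4 from row 2; 4 starts row 3. P = [[1, 3], [2], [4]], Q = [[1, 2], [3], [4]].

So P = [[1, 3], [2], [4]], Q = [[1, 2], [3], [4]].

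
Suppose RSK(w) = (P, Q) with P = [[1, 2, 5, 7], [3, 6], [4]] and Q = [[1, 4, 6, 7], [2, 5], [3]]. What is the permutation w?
4 3 1 6 2 5 7

Reverse RSK: for i = n, n-1, ..., 1, locate i in Q, remove the corresponding corner cell from P, and reverse-bump its entry up through P; the value ejected from row 1 is w(i).

So w = 4 3 1 6 2 5 7.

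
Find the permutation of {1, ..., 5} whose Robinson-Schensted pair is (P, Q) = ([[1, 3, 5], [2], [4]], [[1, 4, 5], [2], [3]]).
4 2 1 3 5

Reverse the RSK construction: for i from n down to 1, find the cell of Q containing i, remove the entry at that cell from P, and reverse-bump it up through P; the value ejected from row 1 is w(i).

Step i=5: Q has 5 at row 1, column 3; remove that cell from P, ejecting 5. So w(5) = 5. P is now [[1, 3], [2], [4]].
Step i=4: Q has 4 at row 1, column 2; remove that cell from P, ejecting 3. So w(4) = 3. P is now [[1], [2], [4]].
Step i=3: Q has 3 at row 3, column 1; remove 4 from row 3 of P and reverse-bump: 4 enters row 2 and ejects 2; 2 enters row 1 and ejects 1. So w(3) = 1. P is now [[2], [4]].
Step i=2: Q has 2 at row 2, column 1; remove 4 from row 2 of P and reverse-bump: 4 enters row 1 and ejects 2. So w(2) = 2. P is now [[4]].
Step i=1: Q has 1 at row 1, column 1; remove that cell from P, ejecting 4. So w(1) = 4. P is now [].

So w = 4 2 1 3 5.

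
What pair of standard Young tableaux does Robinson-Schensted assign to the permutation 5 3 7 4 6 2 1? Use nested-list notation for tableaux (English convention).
Insert each entry of the permutation into P by Schensted row insertion, recording in Q the position of each new cell.

Insert 5: appended to row 1. P = [[5]].
Insert 3: 3 bumps 5 from row 1; 5 starts row 2. P = [[3], [5]].
Insert 7: appended to row 1. P = [[3, 7], [5]].
Insert 4: 4 bumps 7 from row 1; 7 appends to row 2. P = [[3, 4], [5, 7]].
Insert 6: appended to row 1. P = [[3, 4, 6], [5, 7]].
Insert 2: 2 bumps 3 from row 1; 3 bumps 5 from row 2; 5 starts row 3. P = [[2, 4, 6], [3, 7], [5]].
Insert 1: 1 bumps 2 from row 1; 2 bumps 3 from row 2; 3 bumps 5 from row 3; 5 starts row 4. P = [[1, 4, 6], [2, 7], [3], [5]].

So P = [[1, 4, 6], [2, 7], [3], [5]], Q = [[1, 3, 5], [2, 4], [6], [7]].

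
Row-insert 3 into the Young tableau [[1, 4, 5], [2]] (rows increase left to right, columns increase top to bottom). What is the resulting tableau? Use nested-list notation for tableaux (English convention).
[[1, 3, 5], [2, 4]]

In row 1, 3 replaces 4 (the leftmost entry greater than 3); 4 is bumped to row 2. 4 is appended to row 2. The new tableau is [[1, 3, 5], [2, 4]].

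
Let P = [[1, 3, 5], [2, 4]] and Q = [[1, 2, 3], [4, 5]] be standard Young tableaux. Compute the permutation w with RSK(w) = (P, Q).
2 4 5 1 3

Reverse the RSK construction: for i from n down to 1, find the cell of Q containing i, remove the entry at that cell from P, and reverse-bump it up through P; the value ejected from row 1 is w(i).

Step i=5: Q has 5 at row 2, column 2; remove 4 from row 2 of P and reverse-bump: 4 enters row 1 and ejects 3. So w(5) = 3. P is now [[1, 4, 5], [2]].
Step i=4: Q has 4 at row 2, column 1; remove 2 from row 2 of P and reverse-bump: 2 enters row 1 and ejects 1. So w(4) = 1. P is now [[2, 4, 5]].
Step i=3: Q has 3 at row 1, column 3; remove that cell from P, ejecting 5. So w(3) = 5. P is now [[2, 4]].
Step i=2: Q has 2 at row 1, column 2; remove that cell from P, ejecting 4. So w(2) = 4. P is now [[2]].
Step i=1: Q has 1 at row 1, column 1; remove that cell from P, ejecting 2. So w(1) = 2. P is now [].

So w = 2 4 5 1 3.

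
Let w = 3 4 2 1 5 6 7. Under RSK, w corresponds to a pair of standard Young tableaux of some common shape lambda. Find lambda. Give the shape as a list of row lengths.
[5, 1, 1]

Row-insert each entry into an empty tableau.

After inserting 3: P = [[3]].
After inserting 4: P = [[3, 4]].
After inserting 2: P = [[2, 4], [3]].
After inserting 1: P = [[1, 4], [2], [3]].
After inserting 5: P = [[1, 4, 5], [2], [3]].
After inserting 6: P = [[1, 4, 5, 6], [2], [3]].
After inserting 7: P = [[1, 4, 5, 6, 7], [2], [3]].

The final insertion tableau P = [[1, 4, 5, 6, 7], [2], [3]] has shape [5, 1, 1].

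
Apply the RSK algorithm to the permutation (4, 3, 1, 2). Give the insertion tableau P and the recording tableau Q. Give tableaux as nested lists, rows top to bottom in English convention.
P = [[1, 2], [3], [4]], Q = [[1, 4], [2], [3]]

Insert each entry of the permutation into P by Schensted row insertion, recording in Q the position of each new cell.

Insert 4: appended to row 1. P = [[4]].
Insert 3: 3 bumps 4 from row 1; 4 starts row 2. P = [[3], [4]].
Insert 1: 1 bumps 3 from row 1; 3 bumps 4 from row 2; 4 starts row 3. P = [[1], [3], [4]].
Insert 2: appended to row 1. P = [[1, 2], [3], [4]].

So P = [[1, 2], [3], [4]], Q = [[1, 4], [2], [3]].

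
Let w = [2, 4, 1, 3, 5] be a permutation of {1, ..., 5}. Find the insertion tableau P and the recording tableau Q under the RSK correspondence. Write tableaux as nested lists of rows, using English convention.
Insert each entry of the permutation into P by Schensted row insertion, recording in Q the position of each new cell.

Insert 2: appended to row 1. P = [[2]].
Insert 4: appended to row 1. P = [[2, 4]].
Insert 1: 1 bumps 2 from row 1; 2 starts row 2. P = [[1, 4], [2]].
Insert 3: 3 bumps 4 from row 1; 4 appends to row 2. P = [[1, 3], [2, 4]].
Insert 5: appended to row 1. P = [[1, 3, 5], [2, 4]].

So P = [[1, 3, 5], [2, 4]], Q = [[1, 2, 5], [3, 4]].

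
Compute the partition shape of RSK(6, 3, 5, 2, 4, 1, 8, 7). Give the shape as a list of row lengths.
Row-insert each entry into an empty tableau.

After inserting 6: P = [[6]].
After inserting 3: P = [[3], [6]].
After inserting 5: P = [[3, 5], [6]].
After inserting 2: P = [[2, 5], [3], [6]].
After inserting 4: P = [[2, 4], [3, 5], [6]].
After inserting 1: P = [[1, 4], [2, 5], [3], [6]].
After inserting 8: P = [[1, 4, 8], [2, 5], [3], [6]].
After inserting 7: P = [[1, 4, 7], [2, 5, 8], [3], [6]].

The final insertion tableau P = [[1, 4, 7], [2, 5, 8], [3], [6]] has shape [3, 3, 1, 1].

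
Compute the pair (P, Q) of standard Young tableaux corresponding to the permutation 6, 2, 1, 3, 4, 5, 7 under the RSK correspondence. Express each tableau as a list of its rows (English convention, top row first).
Insert each entry of the permutation into P by Schensted row insertion, recording in Q the position of each new cell.

Insert 6: appended to row 1. P = [[6]].
Insert 2: 2 bumps 6 from row 1; 6 starts row 2. P = [[2], [6]].
Insert 1: 1 bumps 2 from row 1; 2 bumps 6 from row 2; 6 starts row 3. P = [[1], [2], [6]].
Insert 3: appended to row 1. P = [[1, 3], [2], [6]].
Insert 4: appended to row 1. P = [[1, 3, 4], [2], [6]].
Insert 5: appended to row 1. P = [[1, 3, 4, 5], [2], [6]].
Insert 7: appended to row 1. P = [[1, 3, 4, 5, 7], [2], [6]].

So P = [[1, 3, 4, 5, 7], [2], [6]], Q = [[1, 4, 5, 6, 7], [2], [3]].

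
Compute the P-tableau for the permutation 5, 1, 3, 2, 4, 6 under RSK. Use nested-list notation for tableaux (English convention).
P = [[1, 2, 4, 6], [3], [5]]

Insert 5: appended to row 1. P = [[5]].
Insert 1: 1 bumps 5 from row 1; 5 starts row 2. P = [[1], [5]].
Insert 3: appended to row 1. P = [[1, 3], [5]].
Insert 2: 2 bumps 3 from row 1; 3 bumps 5 from row 2; 5 starts row 3. P = [[1, 2], [3], [5]].
Insert 4: appended to row 1. P = [[1, 2, 4], [3], [5]].
Insert 6: appended to row 1. P = [[1, 2, 4, 6], [3], [5]].

So P = [[1, 2, 4, 6], [3], [5]].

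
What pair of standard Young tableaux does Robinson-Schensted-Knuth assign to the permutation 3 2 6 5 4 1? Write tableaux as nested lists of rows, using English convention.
P = [[1, 4], [2, 5], [3], [6]], Q = [[1, 3], [2, 4], [5], [6]]

Insert each entry of the permutation into P by Schensted row insertion, recording in Q the position of each new cell.

Insert 3: appended to row 1. P = [[3]], Q = [[1]].
Insert 2: 2 bumps 3 from row 1; 3 starts row 2. P = [[2], [3]], Q = [[1], [2]].
Insert 6: appended to row 1. P = [[2, 6], [3]], Q = [[1, 3], [2]].
Insert 5: 5 bumps 6 from row 1; 6 appends to row 2. P = [[2, 5], [3, 6]], Q = [[1, 3], [2, 4]].
Insert 4: 4 bumps 5 from row 1; 5 bumps 6 from row 2; 6 starts row 3. P = [[2, 4], [3, 5], [6]], Q = [[1, 3], [2, 4], [5]].
Insert 1: 1 bumps 2 from row 1; 2 bumps 3 from row 2; 3 bumps 6 from row 3; 6 starts row 4. P = [[1, 4], [2, 5], [3], [6]], Q = [[1, 3], [2, 4], [5], [6]].

So P = [[1, 4], [2, 5], [3], [6]], Q = [[1, 3], [2, 4], [5], [6]].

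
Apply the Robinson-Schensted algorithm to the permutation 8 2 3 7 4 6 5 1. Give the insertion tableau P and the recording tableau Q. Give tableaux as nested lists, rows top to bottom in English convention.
Insert each entry of the permutation into P by Schensted row insertion, recording in Q the position of each new cell.

Insert 8: appended to row 1. P = [[8]], Q = [[1]].
Insert 2: 2 bumps 8 from row 1; 8 starts row 2. P = [[2], [8]], Q = [[1], [2]].
Insert 3: appended to row 1. P = [[2, 3], [8]], Q = [[1, 3], [2]].
Insert 7: appended to row 1. P = [[2, 3, 7], [8]], Q = [[1, 3, 4], [2]].
Insert 4: 4 bumps 7 from row 1; 7 bumps 8 from row 2; 8 starts row 3. P = [[2, 3, 4], [7], [8]], Q = [[1, 3, 4], [2], [5]].
Insert 6: appended to row 1. P = [[2, 3, 4, 6], [7], [8]], Q = [[1, 3, 4, 6], [2], [5]].
Insert 5: 5 bumps 6 from row 1; 6 bumps 7 from row 2; 7 bumps 8 from row 3; 8 starts row 4. P = [[2, 3, 4, 5], [6], [7], [8]], Q = [[1, 3, 4, 6], [2], [5], [7]].
Insert 1: 1 bumps 2 from row 1; 2 bumps 6 from row 2; 6 bumps 7 from row 3; 7 bumps 8 from row 4; 8 starts row 5. P = [[1, 3, 4, 5], [2], [6], [7], [8]], Q = [[1, 3, 4, 6], [2], [5], [7], [8]].

So P = [[1, 3, 4, 5], [2], [6], [7], [8]], Q = [[1, 3, 4, 6], [2], [5], [7], [8]].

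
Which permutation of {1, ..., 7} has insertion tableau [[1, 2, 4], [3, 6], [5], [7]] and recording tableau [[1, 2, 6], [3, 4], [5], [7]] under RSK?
5 7 1 6 3 4 2

Reverse the RSK construction: for i from n down to 1, find the cell of Q containing i, remove the entry at that cell from P, and reverse-bump it up through P; the value ejected from row 1 is w(i).

Step i=7: Q has 7 at row 4, column 1; remove 7 from row 4 of P and reverse-bump: 7 enters row 3 and ejects 5; 5 enters row 2 and ejects 3; 3 enters row 1 and ejects 2. So w(7) = 2. P is now [[1, 3, 4], [5, 6], [7]].
Step i=6: Q has 6 at row 1, column 3; remove that cell from P, ejecting 4. So w(6) = 4. P is now [[1, 3], [5, 6], [7]].
Step i=5: Q has 5 at row 3, column 1; remove 7 from row 3 of P and reverse-bump: 7 enters row 2 and ejects 6; 6 enters row 1 and ejects 3. So w(5) = 3. P is now [[1, 6], [5, 7]].
Step i=4: Q has 4 at row 2, column 2; remove 7 from row 2 of P and reverse-bump: 7 enters row 1 and ejects 6. So w(4) = 6. P is now [[1, 7], [5]].
Step i=3: Q has 3 at row 2, column 1; remove 5 from row 2 of P and reverse-bump: 5 enters row 1 and ejects 1. So w(3) = 1. P is now [[5, 7]].
Step i=2: Q has 2 at row 1, column 2; remove that cell from P, ejecting 7. So w(2) = 7. P is now [[5]].
Step i=1: Q has 1 at row 1, column 1; remove that cell from P, ejecting 5. So w(1) = 5. P is now [].

So w = 5 7 1 6 3 4 2.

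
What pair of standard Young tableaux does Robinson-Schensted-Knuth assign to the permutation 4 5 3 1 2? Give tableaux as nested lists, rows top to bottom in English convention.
P = [[1, 2], [3, 5], [4]], Q = [[1, 2], [3, 5], [4]]

Insert each entry of the permutation into P by Schensted row insertion, recording in Q the position of each new cell.

Insert 4: appended to row 1. P = [[4]].
Insert 5: appended to row 1. P = [[4, 5]].
Insert 3: 3 bumps 4 from row 1; 4 starts row 2. P = [[3, 5], [4]].
Insert 1: 1 bumps 3 from row 1; 3 bumps 4 from row 2; 4 starts row 3. P = [[1, 5], [3], [4]].
Insert 2: 2 bumps 5 from row 1; 5 appends to row 2. P = [[1, 2], [3, 5], [4]].

So P = [[1, 2], [3, 5], [4]], Q = [[1, 2], [3, 5], [4]].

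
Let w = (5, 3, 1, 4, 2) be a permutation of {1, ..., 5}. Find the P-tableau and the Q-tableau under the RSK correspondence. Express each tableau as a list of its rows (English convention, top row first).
P = [[1, 2], [3, 4], [5]], Q = [[1, 4], [2, 5], [3]]

Insert each entry of the permutation into P by Schensted row insertion, recording in Q the position of each new cell.

Insert 5: appended to row 1. P = [[5]].
Insert 3: 3 bumps 5 from row 1; 5 starts row 2. P = [[3], [5]].
Insert 1: 1 bumps 3 from row 1; 3 bumps 5 from row 2; 5 starts row 3. P = [[1], [3], [5]].
Insert 4: appended to row 1. P = [[1, 4], [3], [5]].
Insert 2: 2 bumps 4 from row 1; 4 appends to row 2. P = [[1, 2], [3, 4], [5]].

So P = [[1, 2], [3, 4], [5]], Q = [[1, 4], [2, 5], [3]].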